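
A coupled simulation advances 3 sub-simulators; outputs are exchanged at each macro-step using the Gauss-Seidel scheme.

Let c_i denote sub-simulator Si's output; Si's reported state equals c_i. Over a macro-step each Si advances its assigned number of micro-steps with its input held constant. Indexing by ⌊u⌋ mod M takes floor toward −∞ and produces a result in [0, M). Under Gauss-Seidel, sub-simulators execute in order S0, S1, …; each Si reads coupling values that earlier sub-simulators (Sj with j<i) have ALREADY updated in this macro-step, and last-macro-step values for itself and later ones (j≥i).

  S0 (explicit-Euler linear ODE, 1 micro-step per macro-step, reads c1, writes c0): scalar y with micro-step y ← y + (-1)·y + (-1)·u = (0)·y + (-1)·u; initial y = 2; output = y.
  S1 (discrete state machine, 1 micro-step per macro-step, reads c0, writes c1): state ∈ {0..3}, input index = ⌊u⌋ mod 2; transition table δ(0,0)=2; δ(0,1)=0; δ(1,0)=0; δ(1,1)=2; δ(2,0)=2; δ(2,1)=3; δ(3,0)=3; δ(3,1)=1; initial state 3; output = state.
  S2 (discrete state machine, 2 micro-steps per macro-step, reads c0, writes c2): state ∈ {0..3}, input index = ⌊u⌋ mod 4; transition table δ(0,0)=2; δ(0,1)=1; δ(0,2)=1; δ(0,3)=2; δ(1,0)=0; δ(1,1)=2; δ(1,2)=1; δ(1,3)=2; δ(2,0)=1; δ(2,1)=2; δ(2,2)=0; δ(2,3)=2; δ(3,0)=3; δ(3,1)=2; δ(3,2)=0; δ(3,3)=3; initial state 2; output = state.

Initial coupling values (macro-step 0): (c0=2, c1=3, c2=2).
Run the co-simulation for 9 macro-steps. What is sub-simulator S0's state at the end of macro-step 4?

S0 state at macro-step 4 = -2

macro 1: S0 reads c1=3 → after 1×micro: -3; S1 reads c0=-3 → after 1×micro: 1; S2 reads c0=-3 → after 2×micro: 2 ⇒ (c0=-3, c1=1, c2=2)
macro 2: S0 reads c1=1 → after 1×micro: -1; S1 reads c0=-1 → after 1×micro: 2; S2 reads c0=-1 → after 2×micro: 2 ⇒ (c0=-1, c1=2, c2=2)
macro 3: S0 reads c1=2 → after 1×micro: -2; S1 reads c0=-2 → after 1×micro: 2; S2 reads c0=-2 → after 2×micro: 1 ⇒ (c0=-2, c1=2, c2=1)
macro 4: S0 reads c1=2 → after 1×micro: -2; S1 reads c0=-2 → after 1×micro: 2; S2 reads c0=-2 → after 2×micro: 1 ⇒ (c0=-2, c1=2, c2=1)
macro 5: S0 reads c1=2 → after 1×micro: -2; S1 reads c0=-2 → after 1×micro: 2; S2 reads c0=-2 → after 2×micro: 1 ⇒ (c0=-2, c1=2, c2=1)
macro 6: S0 reads c1=2 → after 1×micro: -2; S1 reads c0=-2 → after 1×micro: 2; S2 reads c0=-2 → after 2×micro: 1 ⇒ (c0=-2, c1=2, c2=1)
macro 7: S0 reads c1=2 → after 1×micro: -2; S1 reads c0=-2 → after 1×micro: 2; S2 reads c0=-2 → after 2×micro: 1 ⇒ (c0=-2, c1=2, c2=1)
macro 8: S0 reads c1=2 → after 1×micro: -2; S1 reads c0=-2 → after 1×micro: 2; S2 reads c0=-2 → after 2×micro: 1 ⇒ (c0=-2, c1=2, c2=1)
macro 9: S0 reads c1=2 → after 1×micro: -2; S1 reads c0=-2 → after 1×micro: 2; S2 reads c0=-2 → after 2×micro: 1 ⇒ (c0=-2, c1=2, c2=1)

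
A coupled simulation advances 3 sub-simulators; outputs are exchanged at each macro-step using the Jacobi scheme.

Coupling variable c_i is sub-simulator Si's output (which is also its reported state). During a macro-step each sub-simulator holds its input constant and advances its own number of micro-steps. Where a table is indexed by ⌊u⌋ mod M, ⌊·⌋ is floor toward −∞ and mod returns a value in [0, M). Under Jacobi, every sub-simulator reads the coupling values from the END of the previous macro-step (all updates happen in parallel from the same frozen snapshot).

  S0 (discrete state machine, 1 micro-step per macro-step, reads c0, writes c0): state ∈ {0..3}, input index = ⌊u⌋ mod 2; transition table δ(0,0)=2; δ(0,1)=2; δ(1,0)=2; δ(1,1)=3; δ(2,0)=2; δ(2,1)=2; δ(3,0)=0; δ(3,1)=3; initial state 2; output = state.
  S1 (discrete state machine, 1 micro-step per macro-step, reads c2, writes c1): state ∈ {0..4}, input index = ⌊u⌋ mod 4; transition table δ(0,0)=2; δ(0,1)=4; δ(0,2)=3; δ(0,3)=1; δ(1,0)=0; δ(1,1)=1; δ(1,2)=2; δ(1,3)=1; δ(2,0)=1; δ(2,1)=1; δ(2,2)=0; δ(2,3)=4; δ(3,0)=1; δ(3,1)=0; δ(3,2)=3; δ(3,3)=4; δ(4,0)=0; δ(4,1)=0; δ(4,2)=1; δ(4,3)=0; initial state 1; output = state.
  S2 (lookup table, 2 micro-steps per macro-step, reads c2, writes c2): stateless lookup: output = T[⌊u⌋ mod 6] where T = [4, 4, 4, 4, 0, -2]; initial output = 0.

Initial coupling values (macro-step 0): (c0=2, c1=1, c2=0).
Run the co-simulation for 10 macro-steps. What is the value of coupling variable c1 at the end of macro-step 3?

c1 at macro-step 3 = 1

macro 1: S0 reads c0=2 → after 1×micro: 2; S1 reads c2=0 → after 1×micro: 0; S2 reads c2=0 → after 2×micro: 4 ⇒ (c0=2, c1=0, c2=4)
macro 2: S0 reads c0=2 → after 1×micro: 2; S1 reads c2=4 → after 1×micro: 2; S2 reads c2=4 → after 2×micro: 0 ⇒ (c0=2, c1=2, c2=0)
macro 3: S0 reads c0=2 → after 1×micro: 2; S1 reads c2=0 → after 1×micro: 1; S2 reads c2=0 → after 2×micro: 4 ⇒ (c0=2, c1=1, c2=4)
macro 4: S0 reads c0=2 → after 1×micro: 2; S1 reads c2=4 → after 1×micro: 0; S2 reads c2=4 → after 2×micro: 0 ⇒ (c0=2, c1=0, c2=0)
macro 5: S0 reads c0=2 → after 1×micro: 2; S1 reads c2=0 → after 1×micro: 2; S2 reads c2=0 → after 2×micro: 4 ⇒ (c0=2, c1=2, c2=4)
macro 6: S0 reads c0=2 → after 1×micro: 2; S1 reads c2=4 → after 1×micro: 1; S2 reads c2=4 → after 2×micro: 0 ⇒ (c0=2, c1=1, c2=0)
macro 7: S0 reads c0=2 → after 1×micro: 2; S1 reads c2=0 → after 1×micro: 0; S2 reads c2=0 → after 2×micro: 4 ⇒ (c0=2, c1=0, c2=4)
macro 8: S0 reads c0=2 → after 1×micro: 2; S1 reads c2=4 → after 1×micro: 2; S2 reads c2=4 → after 2×micro: 0 ⇒ (c0=2, c1=2, c2=0)
macro 9: S0 reads c0=2 → after 1×micro: 2; S1 reads c2=0 → after 1×micro: 1; S2 reads c2=0 → after 2×micro: 4 ⇒ (c0=2, c1=1, c2=4)
macro 10: S0 reads c0=2 → after 1×micro: 2; S1 reads c2=4 → after 1×micro: 0; S2 reads c2=4 → after 2×micro: 0 ⇒ (c0=2, c1=0, c2=0)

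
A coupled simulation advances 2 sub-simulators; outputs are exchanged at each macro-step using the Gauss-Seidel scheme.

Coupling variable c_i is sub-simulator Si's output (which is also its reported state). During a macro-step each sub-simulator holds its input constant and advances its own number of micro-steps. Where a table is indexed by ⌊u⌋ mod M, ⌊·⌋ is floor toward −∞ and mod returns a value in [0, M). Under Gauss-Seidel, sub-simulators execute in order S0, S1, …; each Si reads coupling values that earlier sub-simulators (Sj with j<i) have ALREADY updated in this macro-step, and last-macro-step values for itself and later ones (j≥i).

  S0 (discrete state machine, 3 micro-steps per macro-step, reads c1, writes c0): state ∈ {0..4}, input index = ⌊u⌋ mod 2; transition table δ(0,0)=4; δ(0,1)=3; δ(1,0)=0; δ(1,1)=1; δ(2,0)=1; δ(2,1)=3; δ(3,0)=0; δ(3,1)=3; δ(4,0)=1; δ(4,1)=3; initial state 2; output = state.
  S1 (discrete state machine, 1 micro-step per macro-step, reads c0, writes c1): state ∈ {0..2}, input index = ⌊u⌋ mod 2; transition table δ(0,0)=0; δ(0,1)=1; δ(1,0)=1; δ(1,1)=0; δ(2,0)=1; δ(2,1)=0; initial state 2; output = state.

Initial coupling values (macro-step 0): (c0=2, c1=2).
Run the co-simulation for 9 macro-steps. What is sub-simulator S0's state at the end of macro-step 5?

macro 1: S0 reads c1=2 → after 3×micro: 4; S1 reads c0=4 → after 1×micro: 1 ⇒ (c0=4, c1=1)
macro 2: S0 reads c1=1 → after 3×micro: 3; S1 reads c0=3 → after 1×micro: 0 ⇒ (c0=3, c1=0)
macro 3: S0 reads c1=0 → after 3×micro: 1; S1 reads c0=1 → after 1×micro: 1 ⇒ (c0=1, c1=1)
macro 4: S0 reads c1=1 → after 3×micro: 1; S1 reads c0=1 → after 1×micro: 0 ⇒ (c0=1, c1=0)
macro 5: S0 reads c1=0 → after 3×micro: 1; S1 reads c0=1 → after 1×micro: 1 ⇒ (c0=1, c1=1)
macro 6: S0 reads c1=1 → after 3×micro: 1; S1 reads c0=1 → after 1×micro: 0 ⇒ (c0=1, c1=0)
macro 7: S0 reads c1=0 → after 3×micro: 1; S1 reads c0=1 → after 1×micro: 1 ⇒ (c0=1, c1=1)
macro 8: S0 reads c1=1 → after 3×micro: 1; S1 reads c0=1 → after 1×micro: 0 ⇒ (c0=1, c1=0)
macro 9: S0 reads c1=0 → after 3×micro: 1; S1 reads c0=1 → after 1×micro: 1 ⇒ (c0=1, c1=1)

S0 state at macro-step 5 = 1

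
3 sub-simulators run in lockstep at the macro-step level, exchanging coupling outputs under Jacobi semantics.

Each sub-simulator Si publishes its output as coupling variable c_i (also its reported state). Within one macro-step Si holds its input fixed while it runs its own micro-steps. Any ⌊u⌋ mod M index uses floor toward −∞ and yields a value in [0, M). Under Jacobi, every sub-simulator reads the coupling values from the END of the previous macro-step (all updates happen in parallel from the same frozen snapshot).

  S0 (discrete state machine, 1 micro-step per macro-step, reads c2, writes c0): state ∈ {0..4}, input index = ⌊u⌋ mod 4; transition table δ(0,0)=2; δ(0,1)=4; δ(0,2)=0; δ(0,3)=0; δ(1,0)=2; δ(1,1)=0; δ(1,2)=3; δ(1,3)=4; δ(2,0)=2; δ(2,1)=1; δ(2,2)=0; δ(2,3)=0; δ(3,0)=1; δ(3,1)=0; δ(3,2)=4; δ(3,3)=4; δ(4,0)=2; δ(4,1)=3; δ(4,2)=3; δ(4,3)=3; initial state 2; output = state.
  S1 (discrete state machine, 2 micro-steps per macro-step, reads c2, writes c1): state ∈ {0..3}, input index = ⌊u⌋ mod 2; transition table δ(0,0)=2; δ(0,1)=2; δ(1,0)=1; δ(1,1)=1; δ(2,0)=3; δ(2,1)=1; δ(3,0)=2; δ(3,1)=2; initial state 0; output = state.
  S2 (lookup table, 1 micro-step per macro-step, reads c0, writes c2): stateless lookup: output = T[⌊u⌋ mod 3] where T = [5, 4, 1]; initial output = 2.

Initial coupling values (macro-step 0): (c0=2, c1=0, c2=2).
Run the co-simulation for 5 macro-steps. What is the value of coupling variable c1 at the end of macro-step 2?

c1 at macro-step 2 = 1

macro 1: S0 reads c2=2 → after 1×micro: 0; S1 reads c2=2 → after 2×micro: 3; S2 reads c0=2 → after 1×micro: 1 ⇒ (c0=0, c1=3, c2=1)
macro 2: S0 reads c2=1 → after 1×micro: 4; S1 reads c2=1 → after 2×micro: 1; S2 reads c0=0 → after 1×micro: 5 ⇒ (c0=4, c1=1, c2=5)
macro 3: S0 reads c2=5 → after 1×micro: 3; S1 reads c2=5 → after 2×micro: 1; S2 reads c0=4 → after 1×micro: 4 ⇒ (c0=3, c1=1, c2=4)
macro 4: S0 reads c2=4 → after 1×micro: 1; S1 reads c2=4 → after 2×micro: 1; S2 reads c0=3 → after 1×micro: 5 ⇒ (c0=1, c1=1, c2=5)
macro 5: S0 reads c2=5 → after 1×micro: 0; S1 reads c2=5 → after 2×micro: 1; S2 reads c0=1 → after 1×micro: 4 ⇒ (c0=0, c1=1, c2=4)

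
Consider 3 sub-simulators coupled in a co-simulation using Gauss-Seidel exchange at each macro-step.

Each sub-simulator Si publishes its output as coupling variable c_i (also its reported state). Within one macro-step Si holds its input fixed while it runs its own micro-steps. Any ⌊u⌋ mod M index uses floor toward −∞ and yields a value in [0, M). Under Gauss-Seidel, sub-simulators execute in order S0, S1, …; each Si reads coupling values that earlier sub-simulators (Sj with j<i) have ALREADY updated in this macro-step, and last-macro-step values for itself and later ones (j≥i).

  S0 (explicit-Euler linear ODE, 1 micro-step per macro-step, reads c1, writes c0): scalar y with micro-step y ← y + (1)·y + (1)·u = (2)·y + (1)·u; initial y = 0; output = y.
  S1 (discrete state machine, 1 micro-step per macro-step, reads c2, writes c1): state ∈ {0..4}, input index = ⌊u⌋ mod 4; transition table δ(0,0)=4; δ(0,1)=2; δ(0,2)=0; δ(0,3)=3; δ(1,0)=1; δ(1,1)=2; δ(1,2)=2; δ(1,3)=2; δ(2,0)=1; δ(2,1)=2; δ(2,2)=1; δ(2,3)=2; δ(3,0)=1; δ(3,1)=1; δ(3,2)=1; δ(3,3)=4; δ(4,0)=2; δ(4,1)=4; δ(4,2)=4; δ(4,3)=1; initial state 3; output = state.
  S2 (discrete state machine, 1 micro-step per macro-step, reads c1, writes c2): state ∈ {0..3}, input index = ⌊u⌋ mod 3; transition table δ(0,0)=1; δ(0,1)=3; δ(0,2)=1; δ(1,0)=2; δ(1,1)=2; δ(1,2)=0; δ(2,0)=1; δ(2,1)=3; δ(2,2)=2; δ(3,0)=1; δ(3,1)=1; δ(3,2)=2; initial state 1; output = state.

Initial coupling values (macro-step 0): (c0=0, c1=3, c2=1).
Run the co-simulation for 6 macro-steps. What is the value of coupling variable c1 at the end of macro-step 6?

c1 at macro-step 6 = 2

macro 1: S0 reads c1=3 → after 1×micro: 3; S1 reads c2=1 → after 1×micro: 1; S2 reads c1=1 → after 1×micro: 2 ⇒ (c0=3, c1=1, c2=2)
macro 2: S0 reads c1=1 → after 1×micro: 7; S1 reads c2=2 → after 1×micro: 2; S2 reads c1=2 → after 1×micro: 2 ⇒ (c0=7, c1=2, c2=2)
macro 3: S0 reads c1=2 → after 1×micro: 16; S1 reads c2=2 → after 1×micro: 1; S2 reads c1=1 → after 1×micro: 3 ⇒ (c0=16, c1=1, c2=3)
macro 4: S0 reads c1=1 → after 1×micro: 33; S1 reads c2=3 → after 1×micro: 2; S2 reads c1=2 → after 1×micro: 2 ⇒ (c0=33, c1=2, c2=2)
macro 5: S0 reads c1=2 → after 1×micro: 68; S1 reads c2=2 → after 1×micro: 1; S2 reads c1=1 → after 1×micro: 3 ⇒ (c0=68, c1=1, c2=3)
macro 6: S0 reads c1=1 → after 1×micro: 137; S1 reads c2=3 → after 1×micro: 2; S2 reads c1=2 → after 1×micro: 2 ⇒ (c0=137, c1=2, c2=2)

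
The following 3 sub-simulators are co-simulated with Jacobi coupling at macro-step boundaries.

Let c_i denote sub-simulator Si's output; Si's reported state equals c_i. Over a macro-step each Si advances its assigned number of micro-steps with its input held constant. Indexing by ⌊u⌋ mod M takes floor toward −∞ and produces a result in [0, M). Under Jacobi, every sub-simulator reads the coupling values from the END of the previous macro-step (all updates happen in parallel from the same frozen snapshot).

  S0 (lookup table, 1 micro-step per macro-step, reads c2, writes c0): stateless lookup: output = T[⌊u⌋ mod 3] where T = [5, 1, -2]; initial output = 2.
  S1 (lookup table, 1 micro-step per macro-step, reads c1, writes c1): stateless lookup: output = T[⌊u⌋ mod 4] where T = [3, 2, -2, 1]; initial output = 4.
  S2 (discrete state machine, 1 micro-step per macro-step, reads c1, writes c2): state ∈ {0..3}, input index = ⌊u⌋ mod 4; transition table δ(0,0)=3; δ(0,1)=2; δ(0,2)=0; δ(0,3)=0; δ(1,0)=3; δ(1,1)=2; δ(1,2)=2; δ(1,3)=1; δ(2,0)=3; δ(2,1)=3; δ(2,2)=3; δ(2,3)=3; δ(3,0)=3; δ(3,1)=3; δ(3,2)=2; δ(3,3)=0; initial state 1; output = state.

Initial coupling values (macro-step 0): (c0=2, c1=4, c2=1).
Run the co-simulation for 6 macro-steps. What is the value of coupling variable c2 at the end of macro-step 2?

c2 at macro-step 2 = 0

macro 1: S0 reads c2=1 → after 1×micro: 1; S1 reads c1=4 → after 1×micro: 3; S2 reads c1=4 → after 1×micro: 3 ⇒ (c0=1, c1=3, c2=3)
macro 2: S0 reads c2=3 → after 1×micro: 5; S1 reads c1=3 → after 1×micro: 1; S2 reads c1=3 → after 1×micro: 0 ⇒ (c0=5, c1=1, c2=0)
macro 3: S0 reads c2=0 → after 1×micro: 5; S1 reads c1=1 → after 1×micro: 2; S2 reads c1=1 → after 1×micro: 2 ⇒ (c0=5, c1=2, c2=2)
macro 4: S0 reads c2=2 → after 1×micro: -2; S1 reads c1=2 → after 1×micro: -2; S2 reads c1=2 → after 1×micro: 3 ⇒ (c0=-2, c1=-2, c2=3)
macro 5: S0 reads c2=3 → after 1×micro: 5; S1 reads c1=-2 → after 1×micro: -2; S2 reads c1=-2 → after 1×micro: 2 ⇒ (c0=5, c1=-2, c2=2)
macro 6: S0 reads c2=2 → after 1×micro: -2; S1 reads c1=-2 → after 1×micro: -2; S2 reads c1=-2 → after 1×micro: 3 ⇒ (c0=-2, c1=-2, c2=3)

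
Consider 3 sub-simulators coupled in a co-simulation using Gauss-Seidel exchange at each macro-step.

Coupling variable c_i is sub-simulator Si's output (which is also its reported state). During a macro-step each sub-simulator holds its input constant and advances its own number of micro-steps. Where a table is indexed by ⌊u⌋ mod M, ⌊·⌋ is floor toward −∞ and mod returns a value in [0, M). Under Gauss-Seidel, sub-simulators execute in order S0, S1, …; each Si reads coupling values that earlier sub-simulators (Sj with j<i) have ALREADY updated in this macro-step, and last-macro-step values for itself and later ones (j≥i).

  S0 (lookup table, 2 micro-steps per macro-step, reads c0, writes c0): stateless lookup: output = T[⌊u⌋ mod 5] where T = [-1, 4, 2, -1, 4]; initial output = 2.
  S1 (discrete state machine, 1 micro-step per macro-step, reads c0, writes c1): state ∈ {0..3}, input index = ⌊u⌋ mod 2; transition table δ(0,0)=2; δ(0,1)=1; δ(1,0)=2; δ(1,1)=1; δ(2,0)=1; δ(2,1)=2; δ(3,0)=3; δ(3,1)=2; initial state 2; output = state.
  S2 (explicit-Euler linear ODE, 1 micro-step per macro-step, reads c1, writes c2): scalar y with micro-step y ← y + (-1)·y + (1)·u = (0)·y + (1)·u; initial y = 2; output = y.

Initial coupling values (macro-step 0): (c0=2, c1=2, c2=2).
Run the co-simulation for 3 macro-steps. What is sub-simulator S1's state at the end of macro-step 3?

S1 state at macro-step 3 = 1

macro 1: S0 reads c0=2 → after 2×micro: 2; S1 reads c0=2 → after 1×micro: 1; S2 reads c1=1 → after 1×micro: 1 ⇒ (c0=2, c1=1, c2=1)
macro 2: S0 reads c0=2 → after 2×micro: 2; S1 reads c0=2 → after 1×micro: 2; S2 reads c1=2 → after 1×micro: 2 ⇒ (c0=2, c1=2, c2=2)
macro 3: S0 reads c0=2 → after 2×micro: 2; S1 reads c0=2 → after 1×micro: 1; S2 reads c1=1 → after 1×micro: 1 ⇒ (c0=2, c1=1, c2=1)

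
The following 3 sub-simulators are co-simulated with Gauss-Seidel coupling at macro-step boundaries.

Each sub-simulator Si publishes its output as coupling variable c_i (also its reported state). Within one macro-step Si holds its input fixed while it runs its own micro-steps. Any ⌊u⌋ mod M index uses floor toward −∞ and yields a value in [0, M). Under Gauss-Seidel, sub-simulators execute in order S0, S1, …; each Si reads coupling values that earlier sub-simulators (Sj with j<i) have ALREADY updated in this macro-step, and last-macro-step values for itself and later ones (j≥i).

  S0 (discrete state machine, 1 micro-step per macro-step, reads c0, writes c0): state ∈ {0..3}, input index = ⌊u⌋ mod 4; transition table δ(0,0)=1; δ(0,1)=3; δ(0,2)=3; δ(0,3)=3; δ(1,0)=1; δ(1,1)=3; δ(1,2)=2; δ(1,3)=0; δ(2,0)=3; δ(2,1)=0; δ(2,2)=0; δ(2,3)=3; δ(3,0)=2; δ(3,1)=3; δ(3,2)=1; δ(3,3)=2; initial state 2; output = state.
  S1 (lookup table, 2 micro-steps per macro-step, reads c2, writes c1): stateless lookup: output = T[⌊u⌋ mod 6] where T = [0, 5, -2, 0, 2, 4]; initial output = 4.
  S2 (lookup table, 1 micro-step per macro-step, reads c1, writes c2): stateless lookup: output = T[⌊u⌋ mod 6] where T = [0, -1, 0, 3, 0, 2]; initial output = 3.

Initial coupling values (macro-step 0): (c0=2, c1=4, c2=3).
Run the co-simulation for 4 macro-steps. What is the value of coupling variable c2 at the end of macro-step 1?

macro 1: S0 reads c0=2 → after 1×micro: 0; S1 reads c2=3 → after 2×micro: 0; S2 reads c1=0 → after 1×micro: 0 ⇒ (c0=0, c1=0, c2=0)
macro 2: S0 reads c0=0 → after 1×micro: 1; S1 reads c2=0 → after 2×micro: 0; S2 reads c1=0 → after 1×micro: 0 ⇒ (c0=1, c1=0, c2=0)
macro 3: S0 reads c0=1 → after 1×micro: 3; S1 reads c2=0 → after 2×micro: 0; S2 reads c1=0 → after 1×micro: 0 ⇒ (c0=3, c1=0, c2=0)
macro 4: S0 reads c0=3 → after 1×micro: 2; S1 reads c2=0 → after 2×micro: 0; S2 reads c1=0 → after 1×micro: 0 ⇒ (c0=2, c1=0, c2=0)

c2 at macro-step 1 = 0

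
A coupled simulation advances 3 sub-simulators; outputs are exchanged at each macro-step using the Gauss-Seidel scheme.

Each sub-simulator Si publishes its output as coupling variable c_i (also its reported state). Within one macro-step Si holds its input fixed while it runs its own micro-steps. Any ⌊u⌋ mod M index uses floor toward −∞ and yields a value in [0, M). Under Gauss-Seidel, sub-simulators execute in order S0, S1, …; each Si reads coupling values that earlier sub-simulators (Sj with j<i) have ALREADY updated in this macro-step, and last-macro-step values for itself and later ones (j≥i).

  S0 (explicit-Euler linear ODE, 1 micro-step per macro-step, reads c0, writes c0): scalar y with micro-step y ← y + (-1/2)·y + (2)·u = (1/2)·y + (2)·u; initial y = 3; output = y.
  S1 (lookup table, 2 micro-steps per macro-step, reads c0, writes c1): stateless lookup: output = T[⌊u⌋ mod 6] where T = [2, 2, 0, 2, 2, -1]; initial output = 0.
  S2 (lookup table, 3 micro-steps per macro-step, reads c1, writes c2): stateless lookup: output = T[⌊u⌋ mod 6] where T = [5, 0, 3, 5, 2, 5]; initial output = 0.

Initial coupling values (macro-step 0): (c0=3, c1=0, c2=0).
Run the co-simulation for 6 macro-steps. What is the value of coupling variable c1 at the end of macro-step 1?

macro 1: S0 reads c0=3 → after 1×micro: 15/2; S1 reads c0=15/2 → after 2×micro: 2; S2 reads c1=2 → after 3×micro: 3 ⇒ (c0=15/2, c1=2, c2=3)
macro 2: S0 reads c0=15/2 → after 1×micro: 75/4; S1 reads c0=75/4 → after 2×micro: 2; S2 reads c1=2 → after 3×micro: 3 ⇒ (c0=75/4, c1=2, c2=3)
macro 3: S0 reads c0=75/4 → after 1×micro: 375/8; S1 reads c0=375/8 → after 2×micro: 2; S2 reads c1=2 → after 3×micro: 3 ⇒ (c0=375/8, c1=2, c2=3)
macro 4: S0 reads c0=375/8 → after 1×micro: 1875/16; S1 reads c0=1875/16 → after 2×micro: 2; S2 reads c1=2 → after 3×micro: 3 ⇒ (c0=1875/16, c1=2, c2=3)
macro 5: S0 reads c0=1875/16 → after 1×micro: 9375/32; S1 reads c0=9375/32 → after 2×micro: 2; S2 reads c1=2 → after 3×micro: 3 ⇒ (c0=9375/32, c1=2, c2=3)
macro 6: S0 reads c0=9375/32 → after 1×micro: 46875/64; S1 reads c0=46875/64 → after 2×micro: 2; S2 reads c1=2 → after 3×micro: 3 ⇒ (c0=46875/64, c1=2, c2=3)

c1 at macro-step 1 = 2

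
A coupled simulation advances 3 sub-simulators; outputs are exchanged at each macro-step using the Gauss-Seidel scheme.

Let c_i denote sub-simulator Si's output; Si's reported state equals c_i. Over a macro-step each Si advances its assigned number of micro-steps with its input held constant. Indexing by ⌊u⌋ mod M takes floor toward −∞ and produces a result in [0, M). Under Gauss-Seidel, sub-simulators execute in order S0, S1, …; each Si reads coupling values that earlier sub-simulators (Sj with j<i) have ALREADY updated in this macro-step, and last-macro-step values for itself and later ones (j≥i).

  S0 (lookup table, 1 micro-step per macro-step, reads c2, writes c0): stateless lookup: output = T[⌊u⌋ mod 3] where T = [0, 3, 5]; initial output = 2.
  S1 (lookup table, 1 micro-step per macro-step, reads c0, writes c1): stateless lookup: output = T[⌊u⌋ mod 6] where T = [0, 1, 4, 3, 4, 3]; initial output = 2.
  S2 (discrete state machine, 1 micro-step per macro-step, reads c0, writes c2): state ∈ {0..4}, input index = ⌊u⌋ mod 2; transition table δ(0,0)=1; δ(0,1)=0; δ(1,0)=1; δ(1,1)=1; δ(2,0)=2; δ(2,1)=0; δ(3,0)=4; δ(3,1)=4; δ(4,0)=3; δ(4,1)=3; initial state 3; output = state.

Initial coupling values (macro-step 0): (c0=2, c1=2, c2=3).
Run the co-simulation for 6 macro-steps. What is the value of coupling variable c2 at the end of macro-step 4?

c2 at macro-step 4 = 3

macro 1: S0 reads c2=3 → after 1×micro: 0; S1 reads c0=0 → after 1×micro: 0; S2 reads c0=0 → after 1×micro: 4 ⇒ (c0=0, c1=0, c2=4)
macro 2: S0 reads c2=4 → after 1×micro: 3; S1 reads c0=3 → after 1×micro: 3; S2 reads c0=3 → after 1×micro: 3 ⇒ (c0=3, c1=3, c2=3)
macro 3: S0 reads c2=3 → after 1×micro: 0; S1 reads c0=0 → after 1×micro: 0; S2 reads c0=0 → after 1×micro: 4 ⇒ (c0=0, c1=0, c2=4)
macro 4: S0 reads c2=4 → after 1×micro: 3; S1 reads c0=3 → after 1×micro: 3; S2 reads c0=3 → after 1×micro: 3 ⇒ (c0=3, c1=3, c2=3)
macro 5: S0 reads c2=3 → after 1×micro: 0; S1 reads c0=0 → after 1×micro: 0; S2 reads c0=0 → after 1×micro: 4 ⇒ (c0=0, c1=0, c2=4)
macro 6: S0 reads c2=4 → after 1×micro: 3; S1 reads c0=3 → after 1×micro: 3; S2 reads c0=3 → after 1×micro: 3 ⇒ (c0=3, c1=3, c2=3)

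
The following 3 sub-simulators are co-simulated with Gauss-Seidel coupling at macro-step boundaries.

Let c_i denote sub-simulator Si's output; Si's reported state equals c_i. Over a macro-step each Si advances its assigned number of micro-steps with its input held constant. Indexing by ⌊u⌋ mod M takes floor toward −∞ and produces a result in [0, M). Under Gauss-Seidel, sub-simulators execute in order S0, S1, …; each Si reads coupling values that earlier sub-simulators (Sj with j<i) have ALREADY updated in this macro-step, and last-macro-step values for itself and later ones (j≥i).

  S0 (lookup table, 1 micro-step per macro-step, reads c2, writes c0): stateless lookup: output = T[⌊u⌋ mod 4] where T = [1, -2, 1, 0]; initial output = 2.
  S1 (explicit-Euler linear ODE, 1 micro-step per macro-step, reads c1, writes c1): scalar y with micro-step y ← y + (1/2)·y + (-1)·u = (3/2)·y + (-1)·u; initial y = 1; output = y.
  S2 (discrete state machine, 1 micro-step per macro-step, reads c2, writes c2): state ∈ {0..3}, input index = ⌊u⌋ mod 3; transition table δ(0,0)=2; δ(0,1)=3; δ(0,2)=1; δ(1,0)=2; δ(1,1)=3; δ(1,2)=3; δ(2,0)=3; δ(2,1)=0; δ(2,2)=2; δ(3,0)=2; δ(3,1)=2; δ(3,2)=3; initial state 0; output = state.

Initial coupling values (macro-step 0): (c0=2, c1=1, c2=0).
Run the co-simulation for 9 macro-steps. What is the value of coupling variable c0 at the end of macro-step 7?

c0 at macro-step 7 = 1

macro 1: S0 reads c2=0 → after 1×micro: 1; S1 reads c1=1 → after 1×micro: 1/2; S2 reads c2=0 → after 1×micro: 2 ⇒ (c0=1, c1=1/2, c2=2)
macro 2: S0 reads c2=2 → after 1×micro: 1; S1 reads c1=1/2 → after 1×micro: 1/4; S2 reads c2=2 → after 1×micro: 2 ⇒ (c0=1, c1=1/4, c2=2)
macro 3: S0 reads c2=2 → after 1×micro: 1; S1 reads c1=1/4 → after 1×micro: 1/8; S2 reads c2=2 → after 1×micro: 2 ⇒ (c0=1, c1=1/8, c2=2)
macro 4: S0 reads c2=2 → after 1×micro: 1; S1 reads c1=1/8 → after 1×micro: 1/16; S2 reads c2=2 → after 1×micro: 2 ⇒ (c0=1, c1=1/16, c2=2)
macro 5: S0 reads c2=2 → after 1×micro: 1; S1 reads c1=1/16 → after 1×micro: 1/32; S2 reads c2=2 → after 1×micro: 2 ⇒ (c0=1, c1=1/32, c2=2)
macro 6: S0 reads c2=2 → after 1×micro: 1; S1 reads c1=1/32 → after 1×micro: 1/64; S2 reads c2=2 → after 1×micro: 2 ⇒ (c0=1, c1=1/64, c2=2)
macro 7: S0 reads c2=2 → after 1×micro: 1; S1 reads c1=1/64 → after 1×micro: 1/128; S2 reads c2=2 → after 1×micro: 2 ⇒ (c0=1, c1=1/128, c2=2)
macro 8: S0 reads c2=2 → after 1×micro: 1; S1 reads c1=1/128 → after 1×micro: 1/256; S2 reads c2=2 → after 1×micro: 2 ⇒ (c0=1, c1=1/256, c2=2)
macro 9: S0 reads c2=2 → after 1×micro: 1; S1 reads c1=1/256 → after 1×micro: 1/512; S2 reads c2=2 → after 1×micro: 2 ⇒ (c0=1, c1=1/512, c2=2)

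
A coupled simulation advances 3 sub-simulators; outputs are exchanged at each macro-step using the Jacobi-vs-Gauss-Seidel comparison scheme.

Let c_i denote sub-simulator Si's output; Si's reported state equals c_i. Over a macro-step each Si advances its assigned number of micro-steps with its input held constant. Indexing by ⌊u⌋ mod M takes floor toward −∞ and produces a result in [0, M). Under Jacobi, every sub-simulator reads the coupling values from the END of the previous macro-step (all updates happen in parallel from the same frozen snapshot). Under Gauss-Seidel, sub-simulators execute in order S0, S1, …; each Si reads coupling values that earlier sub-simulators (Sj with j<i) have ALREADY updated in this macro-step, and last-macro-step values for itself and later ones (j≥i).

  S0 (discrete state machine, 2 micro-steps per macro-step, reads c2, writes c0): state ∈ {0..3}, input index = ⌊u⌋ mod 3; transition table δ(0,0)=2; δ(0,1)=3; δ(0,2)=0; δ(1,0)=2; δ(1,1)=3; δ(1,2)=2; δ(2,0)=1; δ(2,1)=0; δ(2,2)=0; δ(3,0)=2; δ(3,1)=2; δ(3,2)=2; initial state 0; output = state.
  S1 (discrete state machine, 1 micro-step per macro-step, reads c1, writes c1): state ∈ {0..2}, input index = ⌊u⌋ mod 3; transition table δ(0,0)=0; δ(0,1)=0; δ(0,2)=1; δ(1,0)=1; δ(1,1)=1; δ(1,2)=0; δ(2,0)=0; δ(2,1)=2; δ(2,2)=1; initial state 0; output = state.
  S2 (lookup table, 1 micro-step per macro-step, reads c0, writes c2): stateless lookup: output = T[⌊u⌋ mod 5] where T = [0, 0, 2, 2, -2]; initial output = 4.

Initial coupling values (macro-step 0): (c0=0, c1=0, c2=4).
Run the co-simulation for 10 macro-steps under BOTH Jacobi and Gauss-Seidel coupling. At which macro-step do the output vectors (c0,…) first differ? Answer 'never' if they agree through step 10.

first divergence at macro-step: 1

[Jacobi] macro 1: S0 reads c2=4 → after 2×micro: 2; S1 reads c1=0 → after 1×micro: 0; S2 reads c0=0 → after 1×micro: 0 ⇒ (c0=2, c1=0, c2=0)
[Jacobi] macro 2: S0 reads c2=0 → after 2×micro: 2; S1 reads c1=0 → after 1×micro: 0; S2 reads c0=2 → after 1×micro: 2 ⇒ (c0=2, c1=0, c2=2)
[Jacobi] macro 3: S0 reads c2=2 → after 2×micro: 0; S1 reads c1=0 → after 1×micro: 0; S2 reads c0=2 → after 1×micro: 2 ⇒ (c0=0, c1=0, c2=2)
[Jacobi] macro 4: S0 reads c2=2 → after 2×micro: 0; S1 reads c1=0 → after 1×micro: 0; S2 reads c0=0 → after 1×micro: 0 ⇒ (c0=0, c1=0, c2=0)
[Jacobi] macro 5: S0 reads c2=0 → after 2×micro: 1; S1 reads c1=0 → after 1×micro: 0; S2 reads c0=0 → after 1×micro: 0 ⇒ (c0=1, c1=0, c2=0)
[Jacobi] macro 6: S0 reads c2=0 → after 2×micro: 1; S1 reads c1=0 → after 1×micro: 0; S2 reads c0=1 → after 1×micro: 0 ⇒ (c0=1, c1=0, c2=0)
[Jacobi] macro 7: S0 reads c2=0 → after 2×micro: 1; S1 reads c1=0 → after 1×micro: 0; S2 reads c0=1 → after 1×micro: 0 ⇒ (c0=1, c1=0, c2=0)
[Jacobi] macro 8: S0 reads c2=0 → after 2×micro: 1; S1 reads c1=0 → after 1×micro: 0; S2 reads c0=1 → after 1×micro: 0 ⇒ (c0=1, c1=0, c2=0)
[Jacobi] macro 9: S0 reads c2=0 → after 2×micro: 1; S1 reads c1=0 → after 1×micro: 0; S2 reads c0=1 → after 1×micro: 0 ⇒ (c0=1, c1=0, c2=0)
[Jacobi] macro 10: S0 reads c2=0 → after 2×micro: 1; S1 reads c1=0 → after 1×micro: 0; S2 reads c0=1 → after 1×micro: 0 ⇒ (c0=1, c1=0, c2=0)
[Gauss-Seidel] macro 1: S0 reads c2=4 → after 2×micro: 2; S1 reads c1=0 → after 1×micro: 0; S2 reads c0=2 → after 1×micro: 2 ⇒ (c0=2, c1=0, c2=2)
[Gauss-Seidel] macro 2: S0 reads c2=2 → after 2×micro: 0; S1 reads c1=0 → after 1×micro: 0; S2 reads c0=0 → after 1×micro: 0 ⇒ (c0=0, c1=0, c2=0)
[Gauss-Seidel] macro 3: S0 reads c2=0 → after 2×micro: 1; S1 reads c1=0 → after 1×micro: 0; S2 reads c0=1 → after 1×micro: 0 ⇒ (c0=1, c1=0, c2=0)
[Gauss-Seidel] macro 4: S0 reads c2=0 → after 2×micro: 1; S1 reads c1=0 → after 1×micro: 0; S2 reads c0=1 → after 1×micro: 0 ⇒ (c0=1, c1=0, c2=0)
[Gauss-Seidel] macro 5: S0 reads c2=0 → after 2×micro: 1; S1 reads c1=0 → after 1×micro: 0; S2 reads c0=1 → after 1×micro: 0 ⇒ (c0=1, c1=0, c2=0)
[Gauss-Seidel] macro 6: S0 reads c2=0 → after 2×micro: 1; S1 reads c1=0 → after 1×micro: 0; S2 reads c0=1 → after 1×micro: 0 ⇒ (c0=1, c1=0, c2=0)
[Gauss-Seidel] macro 7: S0 reads c2=0 → after 2×micro: 1; S1 reads c1=0 → after 1×micro: 0; S2 reads c0=1 → after 1×micro: 0 ⇒ (c0=1, c1=0, c2=0)
[Gauss-Seidel] macro 8: S0 reads c2=0 → after 2×micro: 1; S1 reads c1=0 → after 1×micro: 0; S2 reads c0=1 → after 1×micro: 0 ⇒ (c0=1, c1=0, c2=0)
[Gauss-Seidel] macro 9: S0 reads c2=0 → after 2×micro: 1; S1 reads c1=0 → after 1×micro: 0; S2 reads c0=1 → after 1×micro: 0 ⇒ (c0=1, c1=0, c2=0)
[Gauss-Seidel] macro 10: S0 reads c2=0 → after 2×micro: 1; S1 reads c1=0 → after 1×micro: 0; S2 reads c0=1 → after 1×micro: 0 ⇒ (c0=1, c1=0, c2=0)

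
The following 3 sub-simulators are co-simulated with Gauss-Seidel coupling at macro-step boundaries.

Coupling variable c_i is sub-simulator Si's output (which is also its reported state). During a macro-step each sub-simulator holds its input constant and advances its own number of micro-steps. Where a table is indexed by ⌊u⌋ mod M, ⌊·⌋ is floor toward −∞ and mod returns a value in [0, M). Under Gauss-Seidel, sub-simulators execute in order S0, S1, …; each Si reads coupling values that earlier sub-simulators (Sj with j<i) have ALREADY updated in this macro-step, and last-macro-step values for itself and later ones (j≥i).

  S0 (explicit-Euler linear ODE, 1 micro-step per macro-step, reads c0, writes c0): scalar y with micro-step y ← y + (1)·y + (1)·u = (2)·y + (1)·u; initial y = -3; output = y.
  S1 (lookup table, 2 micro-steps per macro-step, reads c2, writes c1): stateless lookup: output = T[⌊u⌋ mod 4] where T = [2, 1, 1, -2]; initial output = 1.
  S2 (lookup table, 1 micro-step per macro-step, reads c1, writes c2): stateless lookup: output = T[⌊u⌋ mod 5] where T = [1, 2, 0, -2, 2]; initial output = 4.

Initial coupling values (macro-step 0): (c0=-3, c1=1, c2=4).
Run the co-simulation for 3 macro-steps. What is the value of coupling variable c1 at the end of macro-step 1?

c1 at macro-step 1 = 2

macro 1: S0 reads c0=-3 → after 1×micro: -9; S1 reads c2=4 → after 2×micro: 2; S2 reads c1=2 → after 1×micro: 0 ⇒ (c0=-9, c1=2, c2=0)
macro 2: S0 reads c0=-9 → after 1×micro: -27; S1 reads c2=0 → after 2×micro: 2; S2 reads c1=2 → after 1×micro: 0 ⇒ (c0=-27, c1=2, c2=0)
macro 3: S0 reads c0=-27 → after 1×micro: -81; S1 reads c2=0 → after 2×micro: 2; S2 reads c1=2 → after 1×micro: 0 ⇒ (c0=-81, c1=2, c2=0)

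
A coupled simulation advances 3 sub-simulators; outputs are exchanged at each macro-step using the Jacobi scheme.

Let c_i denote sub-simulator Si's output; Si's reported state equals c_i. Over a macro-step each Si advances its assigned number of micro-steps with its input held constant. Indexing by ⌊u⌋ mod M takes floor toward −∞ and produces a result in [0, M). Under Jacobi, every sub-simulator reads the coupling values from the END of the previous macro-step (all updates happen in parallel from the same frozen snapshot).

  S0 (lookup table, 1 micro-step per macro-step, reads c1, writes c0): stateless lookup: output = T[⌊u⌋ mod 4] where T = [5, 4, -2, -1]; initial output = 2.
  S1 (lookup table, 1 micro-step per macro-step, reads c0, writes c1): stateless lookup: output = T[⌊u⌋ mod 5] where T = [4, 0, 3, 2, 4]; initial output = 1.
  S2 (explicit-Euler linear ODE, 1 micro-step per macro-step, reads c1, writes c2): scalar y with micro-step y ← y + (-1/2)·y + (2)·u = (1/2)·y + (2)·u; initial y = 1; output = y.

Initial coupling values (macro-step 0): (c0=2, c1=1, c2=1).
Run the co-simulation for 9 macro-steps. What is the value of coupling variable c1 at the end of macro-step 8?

c1 at macro-step 8 = 4

macro 1: S0 reads c1=1 → after 1×micro: 4; S1 reads c0=2 → after 1×micro: 3; S2 reads c1=1 → after 1×micro: 5/2 ⇒ (c0=4, c1=3, c2=5/2)
macro 2: S0 reads c1=3 → after 1×micro: -1; S1 reads c0=4 → after 1×micro: 4; S2 reads c1=3 → after 1×micro: 29/4 ⇒ (c0=-1, c1=4, c2=29/4)
macro 3: S0 reads c1=4 → after 1×micro: 5; S1 reads c0=-1 → after 1×micro: 4; S2 reads c1=4 → after 1×micro: 93/8 ⇒ (c0=5, c1=4, c2=93/8)
macro 4: S0 reads c1=4 → after 1×micro: 5; S1 reads c0=5 → after 1×micro: 4; S2 reads c1=4 → after 1×micro: 221/16 ⇒ (c0=5, c1=4, c2=221/16)
macro 5: S0 reads c1=4 → after 1×micro: 5; S1 reads c0=5 → after 1×micro: 4; S2 reads c1=4 → after 1×micro: 477/32 ⇒ (c0=5, c1=4, c2=477/32)
macro 6: S0 reads c1=4 → after 1×micro: 5; S1 reads c0=5 → after 1×micro: 4; S2 reads c1=4 → after 1×micro: 989/64 ⇒ (c0=5, c1=4, c2=989/64)
macro 7: S0 reads c1=4 → after 1×micro: 5; S1 reads c0=5 → after 1×micro: 4; S2 reads c1=4 → after 1×micro: 2013/128 ⇒ (c0=5, c1=4, c2=2013/128)
macro 8: S0 reads c1=4 → after 1×micro: 5; S1 reads c0=5 → after 1×micro: 4; S2 reads c1=4 → after 1×micro: 4061/256 ⇒ (c0=5, c1=4, c2=4061/256)
macro 9: S0 reads c1=4 → after 1×micro: 5; S1 reads c0=5 → after 1×micro: 4; S2 reads c1=4 → after 1×micro: 8157/512 ⇒ (c0=5, c1=4, c2=8157/512)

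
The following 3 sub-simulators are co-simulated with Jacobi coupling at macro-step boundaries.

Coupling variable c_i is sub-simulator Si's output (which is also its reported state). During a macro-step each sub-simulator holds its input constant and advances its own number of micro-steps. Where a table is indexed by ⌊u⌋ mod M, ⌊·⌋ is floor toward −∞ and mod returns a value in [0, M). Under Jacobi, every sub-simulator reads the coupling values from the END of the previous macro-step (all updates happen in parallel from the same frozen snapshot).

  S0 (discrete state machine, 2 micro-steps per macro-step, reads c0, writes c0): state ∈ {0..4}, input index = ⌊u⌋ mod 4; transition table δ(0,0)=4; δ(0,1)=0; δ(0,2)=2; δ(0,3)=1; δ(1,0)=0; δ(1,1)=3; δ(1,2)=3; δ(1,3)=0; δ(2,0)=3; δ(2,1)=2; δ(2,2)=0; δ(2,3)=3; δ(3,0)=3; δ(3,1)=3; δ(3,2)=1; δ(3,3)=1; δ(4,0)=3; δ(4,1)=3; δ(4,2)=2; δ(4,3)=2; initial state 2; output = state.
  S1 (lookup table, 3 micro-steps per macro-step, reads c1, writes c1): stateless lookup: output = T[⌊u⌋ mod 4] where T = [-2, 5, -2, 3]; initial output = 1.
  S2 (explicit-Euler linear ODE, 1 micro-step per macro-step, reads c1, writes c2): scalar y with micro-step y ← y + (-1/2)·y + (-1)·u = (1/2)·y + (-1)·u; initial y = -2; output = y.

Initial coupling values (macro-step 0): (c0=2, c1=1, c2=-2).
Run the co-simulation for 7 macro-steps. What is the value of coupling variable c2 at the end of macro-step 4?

c2 at macro-step 4 = -9

macro 1: S0 reads c0=2 → after 2×micro: 2; S1 reads c1=1 → after 3×micro: 5; S2 reads c1=1 → after 1×micro: -2 ⇒ (c0=2, c1=5, c2=-2)
macro 2: S0 reads c0=2 → after 2×micro: 2; S1 reads c1=5 → after 3×micro: 5; S2 reads c1=5 → after 1×micro: -6 ⇒ (c0=2, c1=5, c2=-6)
macro 3: S0 reads c0=2 → after 2×micro: 2; S1 reads c1=5 → after 3×micro: 5; S2 reads c1=5 → after 1×micro: -8 ⇒ (c0=2, c1=5, c2=-8)
macro 4: S0 reads c0=2 → after 2×micro: 2; S1 reads c1=5 → after 3×micro: 5; S2 reads c1=5 → after 1×micro: -9 ⇒ (c0=2, c1=5, c2=-9)
macro 5: S0 reads c0=2 → after 2×micro: 2; S1 reads c1=5 → after 3×micro: 5; S2 reads c1=5 → after 1×micro: -19/2 ⇒ (c0=2, c1=5, c2=-19/2)
macro 6: S0 reads c0=2 → after 2×micro: 2; S1 reads c1=5 → after 3×micro: 5; S2 reads c1=5 → after 1×micro: -39/4 ⇒ (c0=2, c1=5, c2=-39/4)
macro 7: S0 reads c0=2 → after 2×micro: 2; S1 reads c1=5 → after 3×micro: 5; S2 reads c1=5 → after 1×micro: -79/8 ⇒ (c0=2, c1=5, c2=-79/8)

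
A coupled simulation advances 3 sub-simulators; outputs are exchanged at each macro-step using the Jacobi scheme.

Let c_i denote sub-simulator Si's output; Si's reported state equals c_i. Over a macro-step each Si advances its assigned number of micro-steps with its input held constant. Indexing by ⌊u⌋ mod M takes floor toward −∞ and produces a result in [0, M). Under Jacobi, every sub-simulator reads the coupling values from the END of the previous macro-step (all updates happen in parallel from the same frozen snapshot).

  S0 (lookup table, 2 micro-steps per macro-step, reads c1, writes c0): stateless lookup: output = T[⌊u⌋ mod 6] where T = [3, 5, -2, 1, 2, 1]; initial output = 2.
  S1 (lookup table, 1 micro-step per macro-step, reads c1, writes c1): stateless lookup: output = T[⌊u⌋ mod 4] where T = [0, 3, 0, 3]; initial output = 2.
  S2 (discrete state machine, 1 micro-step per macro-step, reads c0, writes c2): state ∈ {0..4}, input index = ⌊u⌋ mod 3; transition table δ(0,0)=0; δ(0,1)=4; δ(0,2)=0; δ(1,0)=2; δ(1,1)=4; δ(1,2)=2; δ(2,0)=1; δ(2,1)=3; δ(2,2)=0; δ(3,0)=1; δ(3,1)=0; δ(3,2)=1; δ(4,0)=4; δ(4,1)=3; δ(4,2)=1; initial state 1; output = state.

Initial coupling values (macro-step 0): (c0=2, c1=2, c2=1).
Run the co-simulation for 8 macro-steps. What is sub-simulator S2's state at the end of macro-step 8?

macro 1: S0 reads c1=2 → after 2×micro: -2; S1 reads c1=2 → after 1×micro: 0; S2 reads c0=2 → after 1×micro: 2 ⇒ (c0=-2, c1=0, c2=2)
macro 2: S0 reads c1=0 → after 2×micro: 3; S1 reads c1=0 → after 1×micro: 0; S2 reads c0=-2 → after 1×micro: 3 ⇒ (c0=3, c1=0, c2=3)
macro 3: S0 reads c1=0 → after 2×micro: 3; S1 reads c1=0 → after 1×micro: 0; S2 reads c0=3 → after 1×micro: 1 ⇒ (c0=3, c1=0, c2=1)
macro 4: S0 reads c1=0 → after 2×micro: 3; S1 reads c1=0 → after 1×micro: 0; S2 reads c0=3 → after 1×micro: 2 ⇒ (c0=3, c1=0, c2=2)
macro 5: S0 reads c1=0 → after 2×micro: 3; S1 reads c1=0 → after 1×micro: 0; S2 reads c0=3 → after 1×micro: 1 ⇒ (c0=3, c1=0, c2=1)
macro 6: S0 reads c1=0 → after 2×micro: 3; S1 reads c1=0 → after 1×micro: 0; S2 reads c0=3 → after 1×micro: 2 ⇒ (c0=3, c1=0, c2=2)
macro 7: S0 reads c1=0 → after 2×micro: 3; S1 reads c1=0 → after 1×micro: 0; S2 reads c0=3 → after 1×micro: 1 ⇒ (c0=3, c1=0, c2=1)
macro 8: S0 reads c1=0 → after 2×micro: 3; S1 reads c1=0 → after 1×micro: 0; S2 reads c0=3 → after 1×micro: 2 ⇒ (c0=3, c1=0, c2=2)

S2 state at macro-step 8 = 2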